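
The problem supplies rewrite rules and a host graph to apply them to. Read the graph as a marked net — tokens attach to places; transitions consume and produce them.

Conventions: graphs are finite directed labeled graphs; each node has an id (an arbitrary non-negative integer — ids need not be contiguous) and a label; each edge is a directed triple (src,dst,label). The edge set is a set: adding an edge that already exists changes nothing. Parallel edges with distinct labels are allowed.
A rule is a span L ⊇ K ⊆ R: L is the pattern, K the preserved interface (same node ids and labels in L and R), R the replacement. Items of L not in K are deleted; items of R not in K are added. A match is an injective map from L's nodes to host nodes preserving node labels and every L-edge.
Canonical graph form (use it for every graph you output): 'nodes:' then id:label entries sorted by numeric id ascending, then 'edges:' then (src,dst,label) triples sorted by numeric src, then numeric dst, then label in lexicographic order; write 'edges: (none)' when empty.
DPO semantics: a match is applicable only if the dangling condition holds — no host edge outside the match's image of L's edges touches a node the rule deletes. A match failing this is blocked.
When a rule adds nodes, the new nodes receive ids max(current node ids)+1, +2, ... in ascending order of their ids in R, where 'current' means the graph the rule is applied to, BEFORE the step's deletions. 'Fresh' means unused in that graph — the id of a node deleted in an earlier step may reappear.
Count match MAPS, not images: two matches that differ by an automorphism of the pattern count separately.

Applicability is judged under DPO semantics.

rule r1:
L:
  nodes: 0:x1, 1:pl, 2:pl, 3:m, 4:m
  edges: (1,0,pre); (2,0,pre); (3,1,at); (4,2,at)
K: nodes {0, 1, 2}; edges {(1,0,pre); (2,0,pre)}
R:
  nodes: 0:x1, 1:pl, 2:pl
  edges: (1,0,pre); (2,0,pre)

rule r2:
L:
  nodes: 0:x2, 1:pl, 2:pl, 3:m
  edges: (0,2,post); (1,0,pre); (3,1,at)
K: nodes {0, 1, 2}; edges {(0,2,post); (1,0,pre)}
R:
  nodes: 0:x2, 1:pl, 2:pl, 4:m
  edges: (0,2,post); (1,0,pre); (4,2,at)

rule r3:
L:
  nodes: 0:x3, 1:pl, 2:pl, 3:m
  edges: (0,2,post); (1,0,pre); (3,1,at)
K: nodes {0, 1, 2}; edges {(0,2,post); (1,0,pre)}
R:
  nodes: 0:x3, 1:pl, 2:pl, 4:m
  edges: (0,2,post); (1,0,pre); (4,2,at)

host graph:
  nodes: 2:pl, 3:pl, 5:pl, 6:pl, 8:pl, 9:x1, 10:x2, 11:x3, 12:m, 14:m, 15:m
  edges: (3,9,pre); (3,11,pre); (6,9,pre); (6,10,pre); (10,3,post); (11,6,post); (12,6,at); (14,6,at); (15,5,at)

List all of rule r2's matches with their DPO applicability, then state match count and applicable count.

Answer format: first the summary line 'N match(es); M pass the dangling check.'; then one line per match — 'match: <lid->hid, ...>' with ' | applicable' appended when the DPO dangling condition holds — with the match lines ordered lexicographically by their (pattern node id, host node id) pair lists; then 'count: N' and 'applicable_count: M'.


2 match(es); 2 pass the dangling check.
match: 0->10, 1->6, 2->3, 3->12 | applicable
match: 0->10, 1->6, 2->3, 3->14 | applicable
count: 2
applicable_count: 2


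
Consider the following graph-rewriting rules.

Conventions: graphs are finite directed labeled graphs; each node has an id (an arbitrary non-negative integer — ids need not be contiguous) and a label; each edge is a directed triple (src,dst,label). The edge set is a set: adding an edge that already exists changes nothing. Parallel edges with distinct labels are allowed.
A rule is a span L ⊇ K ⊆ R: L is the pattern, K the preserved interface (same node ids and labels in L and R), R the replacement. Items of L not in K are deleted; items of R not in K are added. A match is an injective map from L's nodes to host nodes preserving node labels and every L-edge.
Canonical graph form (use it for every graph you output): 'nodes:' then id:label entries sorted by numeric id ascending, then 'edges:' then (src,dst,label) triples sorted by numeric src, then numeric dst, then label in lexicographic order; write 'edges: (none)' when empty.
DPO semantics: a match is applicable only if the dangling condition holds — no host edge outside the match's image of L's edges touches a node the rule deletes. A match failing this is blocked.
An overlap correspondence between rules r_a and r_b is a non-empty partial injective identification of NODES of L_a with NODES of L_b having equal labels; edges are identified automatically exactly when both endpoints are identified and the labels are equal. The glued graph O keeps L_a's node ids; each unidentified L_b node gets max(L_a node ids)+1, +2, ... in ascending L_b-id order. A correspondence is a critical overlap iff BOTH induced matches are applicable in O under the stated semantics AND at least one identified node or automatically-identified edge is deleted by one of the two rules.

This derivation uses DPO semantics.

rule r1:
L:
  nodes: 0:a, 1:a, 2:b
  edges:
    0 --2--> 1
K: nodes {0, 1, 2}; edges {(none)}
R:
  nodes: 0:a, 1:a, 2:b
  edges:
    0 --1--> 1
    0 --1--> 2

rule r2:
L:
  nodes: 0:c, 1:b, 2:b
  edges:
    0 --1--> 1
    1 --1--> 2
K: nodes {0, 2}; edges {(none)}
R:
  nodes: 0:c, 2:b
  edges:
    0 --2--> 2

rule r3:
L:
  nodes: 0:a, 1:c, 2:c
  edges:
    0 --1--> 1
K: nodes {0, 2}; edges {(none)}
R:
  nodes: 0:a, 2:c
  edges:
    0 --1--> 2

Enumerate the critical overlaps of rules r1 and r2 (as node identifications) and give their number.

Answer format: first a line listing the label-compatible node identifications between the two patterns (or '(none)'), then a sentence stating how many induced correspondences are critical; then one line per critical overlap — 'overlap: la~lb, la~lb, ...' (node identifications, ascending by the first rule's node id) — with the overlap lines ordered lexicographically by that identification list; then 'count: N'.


label-compatible node identifications between L(r1) and L(r2): 2~1, 2~2
1 of the induced correspondences is a critical overlap of r1 and r2.
overlap: 2~1
count: 1


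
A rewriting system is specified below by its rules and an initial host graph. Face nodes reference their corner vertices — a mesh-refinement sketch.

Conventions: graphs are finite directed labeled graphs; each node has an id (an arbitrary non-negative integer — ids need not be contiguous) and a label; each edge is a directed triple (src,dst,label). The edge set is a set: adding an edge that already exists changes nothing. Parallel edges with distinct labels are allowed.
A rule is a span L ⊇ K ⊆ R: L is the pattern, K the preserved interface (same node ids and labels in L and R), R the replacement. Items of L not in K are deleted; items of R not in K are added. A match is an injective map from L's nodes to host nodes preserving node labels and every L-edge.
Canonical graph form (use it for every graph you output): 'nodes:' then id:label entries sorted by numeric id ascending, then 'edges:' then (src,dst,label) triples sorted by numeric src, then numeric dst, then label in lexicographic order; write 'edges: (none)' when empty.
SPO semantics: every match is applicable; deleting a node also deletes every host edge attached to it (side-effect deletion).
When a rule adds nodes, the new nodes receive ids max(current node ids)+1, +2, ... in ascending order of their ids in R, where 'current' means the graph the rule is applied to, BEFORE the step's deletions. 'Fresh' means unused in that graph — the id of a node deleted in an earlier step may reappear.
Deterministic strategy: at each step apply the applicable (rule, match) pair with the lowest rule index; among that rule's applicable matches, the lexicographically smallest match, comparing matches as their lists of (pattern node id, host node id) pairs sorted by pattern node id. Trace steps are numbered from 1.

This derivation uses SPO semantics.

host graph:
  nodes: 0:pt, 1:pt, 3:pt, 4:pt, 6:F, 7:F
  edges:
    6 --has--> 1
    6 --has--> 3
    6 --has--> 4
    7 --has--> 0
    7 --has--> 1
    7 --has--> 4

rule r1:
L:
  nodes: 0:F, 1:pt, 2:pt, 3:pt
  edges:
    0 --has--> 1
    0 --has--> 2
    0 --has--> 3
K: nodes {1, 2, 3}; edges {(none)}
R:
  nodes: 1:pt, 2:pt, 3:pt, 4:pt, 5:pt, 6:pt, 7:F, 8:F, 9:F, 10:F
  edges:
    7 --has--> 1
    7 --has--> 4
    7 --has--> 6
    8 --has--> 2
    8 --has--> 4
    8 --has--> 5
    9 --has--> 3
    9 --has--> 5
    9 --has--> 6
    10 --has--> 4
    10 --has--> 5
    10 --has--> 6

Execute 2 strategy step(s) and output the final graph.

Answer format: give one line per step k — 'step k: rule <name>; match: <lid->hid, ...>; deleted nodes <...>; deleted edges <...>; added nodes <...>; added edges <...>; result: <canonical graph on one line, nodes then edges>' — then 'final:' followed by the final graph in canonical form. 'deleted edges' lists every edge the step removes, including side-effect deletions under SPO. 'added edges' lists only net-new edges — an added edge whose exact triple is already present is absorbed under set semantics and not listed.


step 1: rule r1; match: 0->6, 1->1, 2->3, 3->4; deleted nodes 6; deleted edges (6,1,has); (6,3,has); (6,4,has); added nodes 8, 9, 10, 11, 12, 13, 14; added edges (11,1,has); (11,8,has); (11,10,has); (12,3,has); (12,8,has); (12,9,has); (13,4,has); (13,9,has); (13,10,has); (14,8,has); (14,9,has); (14,10,has); result: nodes: 0:pt, 1:pt, 3:pt, 4:pt, 7:F, 8:pt, 9:pt, 10:pt, 11:F, 12:F, 13:F, 14:F edges: (7,0,has); (7,1,has); (7,4,has); (11,1,has); (11,8,has); (11,10,has); (12,3,has); (12,8,has); (12,9,has); (13,4,has); (13,9,has); (13,10,has); (14,8,has); (14,9,has); (14,10,has)
step 2: rule r1; match: 0->7, 1->0, 2->1, 3->4; deleted nodes 7; deleted edges (7,0,has); (7,1,has); (7,4,has); added nodes 15, 16, 17, 18, 19, 20, 21; added edges (18,0,has); (18,15,has); (18,17,has); (19,1,has); (19,15,has); (19,16,has); (20,4,has); (20,16,has); (20,17,has); (21,15,has); (21,16,has); (21,17,has); result: nodes: 0:pt, 1:pt, 3:pt, 4:pt, 8:pt, 9:pt, 10:pt, 11:F, 12:F, 13:F, 14:F, 15:pt, 16:pt, 17:pt, 18:F, 19:F, 20:F, 21:F edges: (11,1,has); (11,8,has); (11,10,has); (12,3,has); (12,8,has); (12,9,has); (13,4,has); (13,9,has); (13,10,has); (14,8,has); (14,9,has); (14,10,has); (18,0,has); (18,15,has); (18,17,has); (19,1,has); (19,15,has); (19,16,has); (20,4,has); (20,16,has); (20,17,has); (21,15,has); (21,16,has); (21,17,has)
final:
nodes: 0:pt, 1:pt, 3:pt, 4:pt, 8:pt, 9:pt, 10:pt, 11:F, 12:F, 13:F, 14:F, 15:pt, 16:pt, 17:pt, 18:F, 19:F, 20:F, 21:F
edges: (11,1,has); (11,8,has); (11,10,has); (12,3,has); (12,8,has); (12,9,has); (13,4,has); (13,9,has); (13,10,has); (14,8,has); (14,9,has); (14,10,has); (18,0,has); (18,15,has); (18,17,has); (19,1,has); (19,15,has); (19,16,has); (20,4,has); (20,16,has); (20,17,has); (21,15,has); (21,16,has); (21,17,has)


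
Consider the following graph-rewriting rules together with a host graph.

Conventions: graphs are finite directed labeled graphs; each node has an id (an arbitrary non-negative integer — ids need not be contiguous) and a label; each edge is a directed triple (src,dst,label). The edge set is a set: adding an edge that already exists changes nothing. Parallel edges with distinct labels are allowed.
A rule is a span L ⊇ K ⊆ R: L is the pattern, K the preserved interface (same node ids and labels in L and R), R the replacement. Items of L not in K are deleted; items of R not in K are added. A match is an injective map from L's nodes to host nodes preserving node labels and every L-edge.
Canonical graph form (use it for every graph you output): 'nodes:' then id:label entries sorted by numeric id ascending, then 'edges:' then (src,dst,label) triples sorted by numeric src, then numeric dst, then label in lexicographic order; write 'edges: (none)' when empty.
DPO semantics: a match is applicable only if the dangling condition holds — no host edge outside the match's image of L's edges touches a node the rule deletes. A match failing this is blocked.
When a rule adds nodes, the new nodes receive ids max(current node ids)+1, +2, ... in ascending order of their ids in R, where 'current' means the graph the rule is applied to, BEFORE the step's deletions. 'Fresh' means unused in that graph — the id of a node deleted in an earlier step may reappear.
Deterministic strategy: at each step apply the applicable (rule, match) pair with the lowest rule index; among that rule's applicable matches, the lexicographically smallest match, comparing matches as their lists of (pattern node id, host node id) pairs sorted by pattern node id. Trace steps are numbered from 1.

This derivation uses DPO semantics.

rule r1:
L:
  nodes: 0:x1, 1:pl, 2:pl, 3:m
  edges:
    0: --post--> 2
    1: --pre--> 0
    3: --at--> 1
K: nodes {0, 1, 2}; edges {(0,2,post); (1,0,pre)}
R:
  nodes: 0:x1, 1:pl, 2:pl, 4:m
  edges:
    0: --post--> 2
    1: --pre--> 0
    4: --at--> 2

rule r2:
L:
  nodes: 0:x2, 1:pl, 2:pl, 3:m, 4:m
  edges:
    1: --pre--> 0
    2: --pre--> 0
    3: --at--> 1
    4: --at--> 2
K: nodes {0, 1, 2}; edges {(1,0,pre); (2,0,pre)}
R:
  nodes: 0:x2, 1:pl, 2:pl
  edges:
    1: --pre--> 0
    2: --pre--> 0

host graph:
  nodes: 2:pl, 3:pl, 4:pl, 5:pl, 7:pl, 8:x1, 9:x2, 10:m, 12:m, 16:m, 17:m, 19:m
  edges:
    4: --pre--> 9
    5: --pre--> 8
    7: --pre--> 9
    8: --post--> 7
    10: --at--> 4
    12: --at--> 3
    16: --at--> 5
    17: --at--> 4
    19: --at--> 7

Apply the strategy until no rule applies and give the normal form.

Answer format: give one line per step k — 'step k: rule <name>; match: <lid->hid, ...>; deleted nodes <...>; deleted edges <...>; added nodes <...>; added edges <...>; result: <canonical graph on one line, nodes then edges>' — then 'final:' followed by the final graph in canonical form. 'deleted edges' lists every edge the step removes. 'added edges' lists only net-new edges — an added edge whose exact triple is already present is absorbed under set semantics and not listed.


step 1: rule r1; match: 0->8, 1->5, 2->7, 3->16; deleted nodes 16; deleted edges (16,5,at); added nodes 20; added edges (20,7,at); result: nodes: 2:pl, 3:pl, 4:pl, 5:pl, 7:pl, 8:x1, 9:x2, 10:m, 12:m, 17:m, 19:m, 20:m edges: (4,9,pre); (5,8,pre); (7,9,pre); (8,7,post); (10,4,at); (12,3,at); (17,4,at); (19,7,at); (20,7,at)
step 2: rule r2; match: 0->9, 1->4, 2->7, 3->10, 4->19; deleted nodes 10, 19; deleted edges (10,4,at); (19,7,at); added nodes (none); added edges (none); result: nodes: 2:pl, 3:pl, 4:pl, 5:pl, 7:pl, 8:x1, 9:x2, 12:m, 17:m, 20:m edges: (4,9,pre); (5,8,pre); (7,9,pre); (8,7,post); (12,3,at); (17,4,at); (20,7,at)
step 3: rule r2; match: 0->9, 1->4, 2->7, 3->17, 4->20; deleted nodes 17, 20; deleted edges (17,4,at); (20,7,at); added nodes (none); added edges (none); result: nodes: 2:pl, 3:pl, 4:pl, 5:pl, 7:pl, 8:x1, 9:x2, 12:m edges: (4,9,pre); (5,8,pre); (7,9,pre); (8,7,post); (12,3,at)
final:
nodes: 2:pl, 3:pl, 4:pl, 5:pl, 7:pl, 8:x1, 9:x2, 12:m
edges: (4,9,pre); (5,8,pre); (7,9,pre); (8,7,post); (12,3,at)


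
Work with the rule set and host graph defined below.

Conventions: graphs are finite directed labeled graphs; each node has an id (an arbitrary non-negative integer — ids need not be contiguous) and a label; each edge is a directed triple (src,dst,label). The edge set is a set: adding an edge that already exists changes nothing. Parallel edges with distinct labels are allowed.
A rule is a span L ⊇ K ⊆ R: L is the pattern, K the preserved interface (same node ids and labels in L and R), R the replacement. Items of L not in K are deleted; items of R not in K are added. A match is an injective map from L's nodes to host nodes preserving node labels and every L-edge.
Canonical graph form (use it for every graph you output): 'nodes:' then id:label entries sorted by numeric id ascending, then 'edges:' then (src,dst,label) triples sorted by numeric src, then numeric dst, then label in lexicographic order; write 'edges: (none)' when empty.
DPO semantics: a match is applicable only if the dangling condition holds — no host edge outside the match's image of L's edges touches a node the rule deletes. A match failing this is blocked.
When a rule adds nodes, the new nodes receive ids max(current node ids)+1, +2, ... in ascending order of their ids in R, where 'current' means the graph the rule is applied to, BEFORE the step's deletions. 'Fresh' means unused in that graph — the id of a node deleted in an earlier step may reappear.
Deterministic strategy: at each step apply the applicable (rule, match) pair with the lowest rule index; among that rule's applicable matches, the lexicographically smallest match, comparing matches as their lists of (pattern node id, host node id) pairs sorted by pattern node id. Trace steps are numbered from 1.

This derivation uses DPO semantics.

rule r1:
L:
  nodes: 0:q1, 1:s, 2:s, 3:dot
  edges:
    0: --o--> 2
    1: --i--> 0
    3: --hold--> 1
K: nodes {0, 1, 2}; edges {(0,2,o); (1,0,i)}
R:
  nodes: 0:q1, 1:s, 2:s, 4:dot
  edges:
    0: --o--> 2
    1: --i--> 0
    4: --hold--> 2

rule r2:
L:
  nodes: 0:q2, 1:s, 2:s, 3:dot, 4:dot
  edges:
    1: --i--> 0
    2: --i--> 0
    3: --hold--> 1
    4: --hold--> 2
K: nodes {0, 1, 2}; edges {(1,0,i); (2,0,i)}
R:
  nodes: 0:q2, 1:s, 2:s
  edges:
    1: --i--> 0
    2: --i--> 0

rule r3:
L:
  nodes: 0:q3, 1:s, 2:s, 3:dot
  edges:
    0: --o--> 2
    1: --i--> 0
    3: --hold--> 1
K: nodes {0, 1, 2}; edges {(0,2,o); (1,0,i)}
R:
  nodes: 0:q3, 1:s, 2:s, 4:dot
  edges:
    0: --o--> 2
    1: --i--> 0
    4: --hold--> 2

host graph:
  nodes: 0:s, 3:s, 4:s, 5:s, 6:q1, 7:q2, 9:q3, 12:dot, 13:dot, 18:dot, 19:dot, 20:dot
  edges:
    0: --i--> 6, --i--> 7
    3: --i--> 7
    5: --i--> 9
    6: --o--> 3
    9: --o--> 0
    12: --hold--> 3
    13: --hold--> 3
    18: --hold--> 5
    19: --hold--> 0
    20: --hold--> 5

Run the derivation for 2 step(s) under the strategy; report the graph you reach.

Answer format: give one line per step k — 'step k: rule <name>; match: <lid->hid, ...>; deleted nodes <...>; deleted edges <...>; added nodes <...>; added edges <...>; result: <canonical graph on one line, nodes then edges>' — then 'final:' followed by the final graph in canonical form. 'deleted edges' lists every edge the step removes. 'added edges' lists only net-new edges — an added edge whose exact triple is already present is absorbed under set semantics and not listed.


step 1: rule r1; match: 0->6, 1->0, 2->3, 3->19; deleted nodes 19; deleted edges (19,0,hold); added nodes 21; added edges (21,3,hold); result: nodes: 0:s, 3:s, 4:s, 5:s, 6:q1, 7:q2, 9:q3, 12:dot, 13:dot, 18:dot, 20:dot, 21:dot edges: (0,6,i); (0,7,i); (3,7,i); (5,9,i); (6,3,o); (9,0,o); (12,3,hold); (13,3,hold); (18,5,hold); (20,5,hold); (21,3,hold)
step 2: rule r3; match: 0->9, 1->5, 2->0, 3->18; deleted nodes 18; deleted edges (18,5,hold); added nodes 22; added edges (22,0,hold); result: nodes: 0:s, 3:s, 4:s, 5:s, 6:q1, 7:q2, 9:q3, 12:dot, 13:dot, 20:dot, 21:dot, 22:dot edges: (0,6,i); (0,7,i); (3,7,i); (5,9,i); (6,3,o); (9,0,o); (12,3,hold); (13,3,hold); (20,5,hold); (21,3,hold); (22,0,hold)
final:
nodes: 0:s, 3:s, 4:s, 5:s, 6:q1, 7:q2, 9:q3, 12:dot, 13:dot, 20:dot, 21:dot, 22:dot
edges: (0,6,i); (0,7,i); (3,7,i); (5,9,i); (6,3,o); (9,0,o); (12,3,hold); (13,3,hold); (20,5,hold); (21,3,hold); (22,0,hold)


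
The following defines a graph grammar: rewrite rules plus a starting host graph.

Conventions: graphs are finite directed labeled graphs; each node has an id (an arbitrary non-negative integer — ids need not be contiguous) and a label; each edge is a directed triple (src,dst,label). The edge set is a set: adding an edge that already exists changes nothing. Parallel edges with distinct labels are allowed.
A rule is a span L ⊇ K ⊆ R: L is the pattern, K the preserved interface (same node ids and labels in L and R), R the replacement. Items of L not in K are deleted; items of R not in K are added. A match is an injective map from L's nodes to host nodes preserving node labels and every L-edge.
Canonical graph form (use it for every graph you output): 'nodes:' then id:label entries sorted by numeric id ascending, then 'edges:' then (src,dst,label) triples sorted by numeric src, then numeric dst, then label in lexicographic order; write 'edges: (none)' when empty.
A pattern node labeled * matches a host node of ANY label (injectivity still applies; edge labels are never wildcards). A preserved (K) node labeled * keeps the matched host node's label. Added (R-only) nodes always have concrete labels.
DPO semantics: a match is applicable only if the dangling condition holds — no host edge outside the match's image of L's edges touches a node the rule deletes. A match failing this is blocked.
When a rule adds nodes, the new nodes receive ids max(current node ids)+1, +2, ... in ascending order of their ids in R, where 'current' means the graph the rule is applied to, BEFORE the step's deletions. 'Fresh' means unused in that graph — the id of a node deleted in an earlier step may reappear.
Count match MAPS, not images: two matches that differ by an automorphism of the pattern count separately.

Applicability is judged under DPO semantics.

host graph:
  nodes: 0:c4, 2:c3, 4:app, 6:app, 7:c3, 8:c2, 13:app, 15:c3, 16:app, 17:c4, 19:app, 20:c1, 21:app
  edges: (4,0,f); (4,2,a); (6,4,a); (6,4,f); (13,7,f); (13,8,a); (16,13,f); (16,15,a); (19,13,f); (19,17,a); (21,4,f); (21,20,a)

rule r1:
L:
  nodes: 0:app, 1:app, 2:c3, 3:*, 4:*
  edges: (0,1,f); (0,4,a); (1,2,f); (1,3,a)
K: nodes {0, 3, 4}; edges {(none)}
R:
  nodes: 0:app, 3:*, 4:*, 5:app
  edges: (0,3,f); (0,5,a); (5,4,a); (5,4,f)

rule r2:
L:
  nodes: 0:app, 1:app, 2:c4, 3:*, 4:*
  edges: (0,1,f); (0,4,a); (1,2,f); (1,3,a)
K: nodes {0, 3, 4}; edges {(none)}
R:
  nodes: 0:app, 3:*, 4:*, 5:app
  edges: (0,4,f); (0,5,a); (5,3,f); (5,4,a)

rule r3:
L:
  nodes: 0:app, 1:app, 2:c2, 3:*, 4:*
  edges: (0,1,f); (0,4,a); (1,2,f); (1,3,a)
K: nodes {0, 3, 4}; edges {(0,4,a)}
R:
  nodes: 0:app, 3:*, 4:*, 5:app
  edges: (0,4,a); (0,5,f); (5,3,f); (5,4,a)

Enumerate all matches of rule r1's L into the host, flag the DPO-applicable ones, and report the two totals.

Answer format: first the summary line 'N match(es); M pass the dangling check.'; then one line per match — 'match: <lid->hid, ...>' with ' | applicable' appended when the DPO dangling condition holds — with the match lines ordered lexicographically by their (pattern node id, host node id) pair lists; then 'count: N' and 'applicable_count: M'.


2 match(es); 0 pass the dangling check.
match: 0->16, 1->13, 2->7, 3->8, 4->15
match: 0->19, 1->13, 2->7, 3->8, 4->17
count: 2
applicable_count: 0


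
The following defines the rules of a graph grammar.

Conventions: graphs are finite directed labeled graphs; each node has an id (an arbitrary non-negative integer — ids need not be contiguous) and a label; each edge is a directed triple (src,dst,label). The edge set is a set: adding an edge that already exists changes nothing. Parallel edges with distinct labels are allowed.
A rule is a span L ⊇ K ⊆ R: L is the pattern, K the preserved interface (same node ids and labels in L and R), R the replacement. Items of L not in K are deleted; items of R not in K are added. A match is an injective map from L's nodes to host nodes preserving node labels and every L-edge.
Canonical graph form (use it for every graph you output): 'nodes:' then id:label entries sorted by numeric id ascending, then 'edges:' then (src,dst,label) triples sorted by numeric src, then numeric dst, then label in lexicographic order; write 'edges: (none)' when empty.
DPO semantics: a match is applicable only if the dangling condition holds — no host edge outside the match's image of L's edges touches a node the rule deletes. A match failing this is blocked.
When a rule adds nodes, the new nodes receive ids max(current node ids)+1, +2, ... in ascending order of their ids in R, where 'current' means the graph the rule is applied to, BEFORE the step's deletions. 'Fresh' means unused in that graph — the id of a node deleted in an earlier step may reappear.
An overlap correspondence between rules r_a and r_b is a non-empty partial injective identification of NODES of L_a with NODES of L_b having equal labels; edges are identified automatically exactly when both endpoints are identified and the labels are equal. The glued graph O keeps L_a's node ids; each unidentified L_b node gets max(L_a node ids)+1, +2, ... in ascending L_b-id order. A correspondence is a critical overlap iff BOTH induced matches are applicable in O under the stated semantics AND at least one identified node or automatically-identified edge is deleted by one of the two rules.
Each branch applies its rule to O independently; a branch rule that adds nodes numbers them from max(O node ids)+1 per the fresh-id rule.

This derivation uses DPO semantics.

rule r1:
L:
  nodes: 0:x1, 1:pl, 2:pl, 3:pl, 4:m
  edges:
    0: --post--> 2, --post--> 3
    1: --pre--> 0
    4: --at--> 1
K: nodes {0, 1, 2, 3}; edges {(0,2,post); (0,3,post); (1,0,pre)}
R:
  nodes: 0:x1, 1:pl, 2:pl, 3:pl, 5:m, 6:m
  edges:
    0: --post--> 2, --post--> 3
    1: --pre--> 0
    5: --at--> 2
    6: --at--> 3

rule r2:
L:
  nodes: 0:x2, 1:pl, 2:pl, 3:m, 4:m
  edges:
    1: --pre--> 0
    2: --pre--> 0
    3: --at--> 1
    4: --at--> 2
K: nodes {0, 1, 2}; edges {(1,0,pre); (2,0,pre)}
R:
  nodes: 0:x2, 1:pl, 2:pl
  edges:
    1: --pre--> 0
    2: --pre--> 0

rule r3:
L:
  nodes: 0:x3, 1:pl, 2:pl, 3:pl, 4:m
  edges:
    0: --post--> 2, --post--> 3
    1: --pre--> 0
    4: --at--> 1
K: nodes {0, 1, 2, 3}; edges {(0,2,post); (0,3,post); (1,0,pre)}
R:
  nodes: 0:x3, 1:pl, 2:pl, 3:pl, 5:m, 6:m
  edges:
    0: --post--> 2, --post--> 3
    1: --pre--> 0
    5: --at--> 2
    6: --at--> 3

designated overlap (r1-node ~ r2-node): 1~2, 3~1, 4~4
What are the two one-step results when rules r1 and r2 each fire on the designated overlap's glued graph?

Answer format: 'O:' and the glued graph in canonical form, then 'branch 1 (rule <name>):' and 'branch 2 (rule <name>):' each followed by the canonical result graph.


O:
nodes: 0:x1, 1:pl, 2:pl, 3:pl, 4:m, 5:x2, 6:m
edges: (0,2,post); (0,3,post); (1,0,pre); (1,5,pre); (3,5,pre); (4,1,at); (6,3,at)
branch 1 (rule r1):
nodes: 0:x1, 1:pl, 2:pl, 3:pl, 5:x2, 6:m, 7:m, 8:m
edges: (0,2,post); (0,3,post); (1,0,pre); (1,5,pre); (3,5,pre); (6,3,at); (7,2,at); (8,3,at)
branch 2 (rule r2):
nodes: 0:x1, 1:pl, 2:pl, 3:pl, 5:x2
edges: (0,2,post); (0,3,post); (1,0,pre); (1,5,pre); (3,5,pre)


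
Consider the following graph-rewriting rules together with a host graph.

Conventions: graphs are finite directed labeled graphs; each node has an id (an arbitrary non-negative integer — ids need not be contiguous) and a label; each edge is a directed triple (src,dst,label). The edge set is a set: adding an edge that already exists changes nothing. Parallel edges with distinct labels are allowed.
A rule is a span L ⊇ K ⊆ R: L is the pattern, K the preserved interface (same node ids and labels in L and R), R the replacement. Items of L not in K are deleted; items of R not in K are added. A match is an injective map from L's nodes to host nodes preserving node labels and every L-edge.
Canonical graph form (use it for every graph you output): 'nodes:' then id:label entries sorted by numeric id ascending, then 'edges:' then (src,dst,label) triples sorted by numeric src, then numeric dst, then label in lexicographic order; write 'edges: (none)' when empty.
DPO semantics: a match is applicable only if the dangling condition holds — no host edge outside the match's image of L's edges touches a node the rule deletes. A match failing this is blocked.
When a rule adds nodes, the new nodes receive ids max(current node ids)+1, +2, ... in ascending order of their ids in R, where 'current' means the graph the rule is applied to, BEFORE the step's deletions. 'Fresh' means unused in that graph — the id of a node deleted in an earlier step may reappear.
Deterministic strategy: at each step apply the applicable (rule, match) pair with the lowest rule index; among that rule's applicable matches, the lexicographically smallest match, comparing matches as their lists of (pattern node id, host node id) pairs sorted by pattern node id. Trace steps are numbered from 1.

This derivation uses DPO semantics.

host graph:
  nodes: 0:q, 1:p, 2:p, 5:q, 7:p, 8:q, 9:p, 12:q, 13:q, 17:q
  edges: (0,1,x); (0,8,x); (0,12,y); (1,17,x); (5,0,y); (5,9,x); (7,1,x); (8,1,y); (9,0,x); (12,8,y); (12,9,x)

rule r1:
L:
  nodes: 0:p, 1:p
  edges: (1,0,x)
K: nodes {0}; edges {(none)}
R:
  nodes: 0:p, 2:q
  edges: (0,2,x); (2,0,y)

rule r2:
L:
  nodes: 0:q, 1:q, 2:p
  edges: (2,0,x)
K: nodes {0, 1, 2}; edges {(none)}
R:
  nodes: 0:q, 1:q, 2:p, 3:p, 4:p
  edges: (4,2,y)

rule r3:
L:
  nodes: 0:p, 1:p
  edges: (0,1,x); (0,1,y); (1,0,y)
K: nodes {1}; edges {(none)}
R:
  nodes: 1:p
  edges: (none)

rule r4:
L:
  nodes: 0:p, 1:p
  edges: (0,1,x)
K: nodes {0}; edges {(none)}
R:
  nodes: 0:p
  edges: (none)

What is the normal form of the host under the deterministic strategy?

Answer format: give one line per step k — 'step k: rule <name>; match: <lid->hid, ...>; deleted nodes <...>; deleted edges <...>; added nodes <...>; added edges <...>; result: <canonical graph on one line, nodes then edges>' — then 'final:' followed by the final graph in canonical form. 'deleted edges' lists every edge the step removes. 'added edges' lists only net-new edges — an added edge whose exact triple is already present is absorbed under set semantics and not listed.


step 1: rule r1; match: 0->1, 1->7; deleted nodes 7; deleted edges (7,1,x); added nodes 18; added edges (1,18,x); (18,1,y); result: nodes: 0:q, 1:p, 2:p, 5:q, 8:q, 9:p, 12:q, 13:q, 17:q, 18:q edges: (0,1,x); (0,8,x); (0,12,y); (1,17,x); (1,18,x); (5,0,y); (5,9,x); (8,1,y); (9,0,x); (12,8,y); (12,9,x); (18,1,y)
step 2: rule r2; match: 0->0, 1->5, 2->9; deleted nodes (none); deleted edges (9,0,x); added nodes 19, 20; added edges (20,9,y); result: nodes: 0:q, 1:p, 2:p, 5:q, 8:q, 9:p, 12:q, 13:q, 17:q, 18:q, 19:p, 20:p edges: (0,1,x); (0,8,x); (0,12,y); (1,17,x); (1,18,x); (5,0,y); (5,9,x); (8,1,y); (12,8,y); (12,9,x); (18,1,y); (20,9,y)
step 3: rule r2; match: 0->17, 1->0, 2->1; deleted nodes (none); deleted edges (1,17,x); added nodes 21, 22; added edges (22,1,y); result: nodes: 0:q, 1:p, 2:p, 5:q, 8:q, 9:p, 12:q, 13:q, 17:q, 18:q, 19:p, 20:p, 21:p, 22:p edges: (0,1,x); (0,8,x); (0,12,y); (1,18,x); (5,0,y); (5,9,x); (8,1,y); (12,8,y); (12,9,x); (18,1,y); (20,9,y); (22,1,y)
step 4: rule r2; match: 0->18, 1->0, 2->1; deleted nodes (none); deleted edges (1,18,x); added nodes 23, 24; added edges (24,1,y); result: nodes: 0:q, 1:p, 2:p, 5:q, 8:q, 9:p, 12:q, 13:q, 17:q, 18:q, 19:p, 20:p, 21:p, 22:p, 23:p, 24:p edges: (0,1,x); (0,8,x); (0,12,y); (5,0,y); (5,9,x); (8,1,y); (12,8,y); (12,9,x); (18,1,y); (20,9,y); (22,1,y); (24,1,y)
final:
nodes: 0:q, 1:p, 2:p, 5:q, 8:q, 9:p, 12:q, 13:q, 17:q, 18:q, 19:p, 20:p, 21:p, 22:p, 23:p, 24:p
edges: (0,1,x); (0,8,x); (0,12,y); (5,0,y); (5,9,x); (8,1,y); (12,8,y); (12,9,x); (18,1,y); (20,9,y); (22,1,y); (24,1,y)


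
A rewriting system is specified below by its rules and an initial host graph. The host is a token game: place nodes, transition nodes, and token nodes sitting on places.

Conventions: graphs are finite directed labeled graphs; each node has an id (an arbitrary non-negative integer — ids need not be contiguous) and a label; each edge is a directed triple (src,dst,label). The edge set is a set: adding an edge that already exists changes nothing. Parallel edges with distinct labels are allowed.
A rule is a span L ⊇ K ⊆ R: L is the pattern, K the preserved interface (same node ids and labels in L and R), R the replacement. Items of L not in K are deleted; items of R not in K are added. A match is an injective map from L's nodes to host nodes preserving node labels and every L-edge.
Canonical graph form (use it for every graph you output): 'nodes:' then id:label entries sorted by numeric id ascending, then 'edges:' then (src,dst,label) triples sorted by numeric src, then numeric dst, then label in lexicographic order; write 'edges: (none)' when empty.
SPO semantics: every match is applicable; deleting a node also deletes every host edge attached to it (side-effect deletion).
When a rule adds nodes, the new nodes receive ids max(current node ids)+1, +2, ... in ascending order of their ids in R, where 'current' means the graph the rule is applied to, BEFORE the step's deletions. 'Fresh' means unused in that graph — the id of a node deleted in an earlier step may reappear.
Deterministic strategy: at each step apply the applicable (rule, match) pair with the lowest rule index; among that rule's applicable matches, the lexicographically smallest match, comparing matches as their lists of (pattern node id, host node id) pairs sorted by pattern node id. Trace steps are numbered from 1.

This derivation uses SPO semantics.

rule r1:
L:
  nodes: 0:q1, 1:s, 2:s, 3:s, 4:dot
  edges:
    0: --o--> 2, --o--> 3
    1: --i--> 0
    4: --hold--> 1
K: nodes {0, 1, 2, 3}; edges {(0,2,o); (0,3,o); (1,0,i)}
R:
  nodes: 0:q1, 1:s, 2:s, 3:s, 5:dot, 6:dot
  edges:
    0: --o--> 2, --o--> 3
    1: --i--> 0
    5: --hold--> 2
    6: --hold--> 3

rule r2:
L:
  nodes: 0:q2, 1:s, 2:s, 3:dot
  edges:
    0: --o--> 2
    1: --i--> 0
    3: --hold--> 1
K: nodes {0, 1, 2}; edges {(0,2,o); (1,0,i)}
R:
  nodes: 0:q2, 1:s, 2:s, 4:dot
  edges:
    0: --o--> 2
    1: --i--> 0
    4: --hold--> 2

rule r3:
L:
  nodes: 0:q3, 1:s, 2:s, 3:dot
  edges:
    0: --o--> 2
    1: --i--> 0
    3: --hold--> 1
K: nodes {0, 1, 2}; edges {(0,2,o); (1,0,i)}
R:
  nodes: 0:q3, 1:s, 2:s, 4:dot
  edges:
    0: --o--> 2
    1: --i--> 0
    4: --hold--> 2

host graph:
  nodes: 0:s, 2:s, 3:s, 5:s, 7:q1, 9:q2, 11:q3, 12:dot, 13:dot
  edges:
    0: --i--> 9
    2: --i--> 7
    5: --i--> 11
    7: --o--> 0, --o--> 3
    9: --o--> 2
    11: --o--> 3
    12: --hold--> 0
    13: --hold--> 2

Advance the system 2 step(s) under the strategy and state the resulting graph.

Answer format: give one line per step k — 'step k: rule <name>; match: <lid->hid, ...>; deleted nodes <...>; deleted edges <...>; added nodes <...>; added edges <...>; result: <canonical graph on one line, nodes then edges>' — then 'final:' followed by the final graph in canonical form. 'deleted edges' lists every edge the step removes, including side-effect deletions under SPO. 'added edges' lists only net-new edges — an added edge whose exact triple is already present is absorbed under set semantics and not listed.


step 1: rule r1; match: 0->7, 1->2, 2->0, 3->3, 4->13; deleted nodes 13; deleted edges (13,2,hold); added nodes 14, 15; added edges (14,0,hold); (15,3,hold); result: nodes: 0:s, 2:s, 3:s, 5:s, 7:q1, 9:q2, 11:q3, 12:dot, 14:dot, 15:dot edges: (0,9,i); (2,7,i); (5,11,i); (7,0,o); (7,3,o); (9,2,o); (11,3,o); (12,0,hold); (14,0,hold); (15,3,hold)
step 2: rule r2; match: 0->9, 1->0, 2->2, 3->12; deleted nodes 12; deleted edges (12,0,hold); added nodes 16; added edges (16,2,hold); result: nodes: 0:s, 2:s, 3:s, 5:s, 7:q1, 9:q2, 11:q3, 14:dot, 15:dot, 16:dot edges: (0,9,i); (2,7,i); (5,11,i); (7,0,o); (7,3,o); (9,2,o); (11,3,o); (14,0,hold); (15,3,hold); (16,2,hold)
final:
nodes: 0:s, 2:s, 3:s, 5:s, 7:q1, 9:q2, 11:q3, 14:dot, 15:dot, 16:dot
edges: (0,9,i); (2,7,i); (5,11,i); (7,0,o); (7,3,o); (9,2,o); (11,3,o); (14,0,hold); (15,3,hold); (16,2,hold)


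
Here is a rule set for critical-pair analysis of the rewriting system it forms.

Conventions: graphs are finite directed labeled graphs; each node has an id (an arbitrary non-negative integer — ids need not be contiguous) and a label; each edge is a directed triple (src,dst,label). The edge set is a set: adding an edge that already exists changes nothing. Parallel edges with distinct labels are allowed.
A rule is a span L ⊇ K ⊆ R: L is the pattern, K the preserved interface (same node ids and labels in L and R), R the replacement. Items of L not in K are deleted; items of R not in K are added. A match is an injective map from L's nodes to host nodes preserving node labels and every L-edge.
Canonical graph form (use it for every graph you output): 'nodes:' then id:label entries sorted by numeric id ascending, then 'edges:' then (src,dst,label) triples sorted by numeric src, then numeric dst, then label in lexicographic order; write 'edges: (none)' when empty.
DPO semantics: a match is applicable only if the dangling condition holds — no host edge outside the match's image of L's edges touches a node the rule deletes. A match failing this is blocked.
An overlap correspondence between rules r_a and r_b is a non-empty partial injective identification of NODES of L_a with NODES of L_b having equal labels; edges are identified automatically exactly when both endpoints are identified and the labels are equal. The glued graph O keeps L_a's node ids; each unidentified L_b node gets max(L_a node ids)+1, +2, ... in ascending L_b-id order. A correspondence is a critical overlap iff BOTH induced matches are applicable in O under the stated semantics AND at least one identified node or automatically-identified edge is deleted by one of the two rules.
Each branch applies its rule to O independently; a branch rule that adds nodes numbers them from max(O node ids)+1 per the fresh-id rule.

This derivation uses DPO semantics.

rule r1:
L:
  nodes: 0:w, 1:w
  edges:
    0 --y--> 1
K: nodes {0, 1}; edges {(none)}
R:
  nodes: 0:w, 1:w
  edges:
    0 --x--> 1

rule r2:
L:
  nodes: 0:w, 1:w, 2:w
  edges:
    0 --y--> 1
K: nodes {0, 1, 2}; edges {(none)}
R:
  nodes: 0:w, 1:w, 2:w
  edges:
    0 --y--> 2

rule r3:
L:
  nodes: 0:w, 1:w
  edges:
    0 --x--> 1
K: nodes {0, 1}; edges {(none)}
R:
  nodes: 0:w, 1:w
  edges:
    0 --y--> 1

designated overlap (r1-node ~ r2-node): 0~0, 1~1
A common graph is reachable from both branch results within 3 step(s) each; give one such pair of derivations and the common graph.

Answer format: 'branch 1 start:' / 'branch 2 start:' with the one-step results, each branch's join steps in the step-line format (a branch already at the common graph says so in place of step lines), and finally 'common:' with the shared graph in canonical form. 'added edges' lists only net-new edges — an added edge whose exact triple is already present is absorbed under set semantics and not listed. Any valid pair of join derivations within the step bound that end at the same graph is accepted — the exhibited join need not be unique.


branch 1 start:
nodes: 0:w, 1:w, 2:w
edges: (0,1,x)
branch 2 start:
nodes: 0:w, 1:w, 2:w
edges: (0,2,y)
branch 1 step 1: rule r3; match: 0->0, 1->1; deleted nodes (none); deleted edges (0,1,x); added nodes (none); added edges (0,1,y); result: nodes: 0:w, 1:w, 2:w edges: (0,1,y)
branch 2 step 1: rule r2; match: 0->0, 1->2, 2->1; deleted nodes (none); deleted edges (0,2,y); added nodes (none); added edges (0,1,y); result: nodes: 0:w, 1:w, 2:w edges: (0,1,y)
common:
nodes: 0:w, 1:w, 2:w
edges: (0,1,y)


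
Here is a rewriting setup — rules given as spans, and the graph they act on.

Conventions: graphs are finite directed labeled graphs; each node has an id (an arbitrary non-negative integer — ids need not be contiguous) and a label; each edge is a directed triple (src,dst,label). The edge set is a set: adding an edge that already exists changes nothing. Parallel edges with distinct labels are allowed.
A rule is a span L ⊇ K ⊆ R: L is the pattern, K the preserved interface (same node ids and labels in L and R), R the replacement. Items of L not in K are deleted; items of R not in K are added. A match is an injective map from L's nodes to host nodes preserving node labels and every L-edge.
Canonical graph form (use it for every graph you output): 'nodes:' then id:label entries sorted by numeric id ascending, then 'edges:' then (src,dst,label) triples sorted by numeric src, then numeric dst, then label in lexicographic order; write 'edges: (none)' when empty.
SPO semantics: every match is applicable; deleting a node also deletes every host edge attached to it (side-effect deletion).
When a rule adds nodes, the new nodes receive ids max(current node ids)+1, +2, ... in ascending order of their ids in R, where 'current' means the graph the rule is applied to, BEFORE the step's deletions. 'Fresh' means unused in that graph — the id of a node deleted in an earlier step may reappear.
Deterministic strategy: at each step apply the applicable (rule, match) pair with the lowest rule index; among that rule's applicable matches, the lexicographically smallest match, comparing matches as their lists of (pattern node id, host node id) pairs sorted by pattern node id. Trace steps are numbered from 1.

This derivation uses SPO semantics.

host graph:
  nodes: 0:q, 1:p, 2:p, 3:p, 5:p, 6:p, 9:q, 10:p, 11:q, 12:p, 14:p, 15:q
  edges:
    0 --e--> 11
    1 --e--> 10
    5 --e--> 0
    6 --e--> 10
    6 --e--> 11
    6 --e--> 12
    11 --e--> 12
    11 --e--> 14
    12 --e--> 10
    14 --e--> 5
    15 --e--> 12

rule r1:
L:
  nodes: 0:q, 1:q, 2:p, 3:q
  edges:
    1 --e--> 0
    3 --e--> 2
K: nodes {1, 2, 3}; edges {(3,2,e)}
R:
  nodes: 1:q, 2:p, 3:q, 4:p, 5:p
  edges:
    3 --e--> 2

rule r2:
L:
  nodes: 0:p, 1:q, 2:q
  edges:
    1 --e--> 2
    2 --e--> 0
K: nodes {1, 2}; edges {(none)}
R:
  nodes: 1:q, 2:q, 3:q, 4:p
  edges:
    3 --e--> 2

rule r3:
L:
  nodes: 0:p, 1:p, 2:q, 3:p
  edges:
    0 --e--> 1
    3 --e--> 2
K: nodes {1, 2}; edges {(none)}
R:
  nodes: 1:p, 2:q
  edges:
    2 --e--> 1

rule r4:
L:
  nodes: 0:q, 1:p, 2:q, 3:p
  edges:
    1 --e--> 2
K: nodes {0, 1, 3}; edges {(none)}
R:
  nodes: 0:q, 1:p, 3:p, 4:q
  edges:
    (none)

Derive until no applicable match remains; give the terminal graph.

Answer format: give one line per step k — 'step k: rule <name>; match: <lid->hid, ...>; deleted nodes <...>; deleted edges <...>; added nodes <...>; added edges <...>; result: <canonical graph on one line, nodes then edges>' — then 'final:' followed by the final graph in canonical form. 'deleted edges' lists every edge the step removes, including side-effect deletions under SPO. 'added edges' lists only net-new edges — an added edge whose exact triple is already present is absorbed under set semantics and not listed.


step 1: rule r1; match: 0->11, 1->0, 2->12, 3->15; deleted nodes 11; deleted edges (0,11,e); (6,11,e); (11,12,e); (11,14,e); added nodes 16, 17; added edges (none); result: nodes: 0:q, 1:p, 2:p, 3:p, 5:p, 6:p, 9:q, 10:p, 12:p, 14:p, 15:q, 16:p, 17:p edges: (1,10,e); (5,0,e); (6,10,e); (6,12,e); (12,10,e); (14,5,e); (15,12,e)
step 2: rule r3; match: 0->1, 1->10, 2->0, 3->5; deleted nodes 1, 5; deleted edges (1,10,e); (5,0,e); (14,5,e); added nodes (none); added edges (0,10,e); result: nodes: 0:q, 2:p, 3:p, 6:p, 9:q, 10:p, 12:p, 14:p, 15:q, 16:p, 17:p edges: (0,10,e); (6,10,e); (6,12,e); (12,10,e); (15,12,e)
final:
nodes: 0:q, 2:p, 3:p, 6:p, 9:q, 10:p, 12:p, 14:p, 15:q, 16:p, 17:p
edges: (0,10,e); (6,10,e); (6,12,e); (12,10,e); (15,12,e)
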